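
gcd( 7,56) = 7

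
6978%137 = 128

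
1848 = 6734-4886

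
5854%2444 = 966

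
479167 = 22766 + 456401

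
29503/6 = 29503/6 = 4917.17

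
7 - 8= - 1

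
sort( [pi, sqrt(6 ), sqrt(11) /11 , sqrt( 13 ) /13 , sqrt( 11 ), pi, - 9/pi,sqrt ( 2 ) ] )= [ - 9/pi, sqrt(13 )/13, sqrt(11)/11,sqrt(2),sqrt(6 )  ,  pi,pi, sqrt (11) ] 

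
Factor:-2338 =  -2^1*7^1*167^1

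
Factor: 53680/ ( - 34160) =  - 11/7= - 7^( - 1)*11^1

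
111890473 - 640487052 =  - 528596579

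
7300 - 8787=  - 1487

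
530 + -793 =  - 263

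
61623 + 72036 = 133659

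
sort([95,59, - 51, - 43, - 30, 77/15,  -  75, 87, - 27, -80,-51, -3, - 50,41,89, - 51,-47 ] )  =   [  -  80 ,  -  75,- 51, - 51, - 51, - 50,  -  47, - 43 , - 30, - 27 , - 3,77/15,41, 59,87,89, 95 ]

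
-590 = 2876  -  3466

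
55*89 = 4895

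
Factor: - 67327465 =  - 5^1*43^1*313151^1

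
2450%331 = 133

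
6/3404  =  3/1702 = 0.00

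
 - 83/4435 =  - 1 +4352/4435 = -0.02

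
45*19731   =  887895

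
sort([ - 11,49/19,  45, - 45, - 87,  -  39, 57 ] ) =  [ - 87, -45, - 39, - 11, 49/19,45, 57 ]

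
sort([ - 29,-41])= [ -41,-29] 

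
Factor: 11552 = 2^5*19^2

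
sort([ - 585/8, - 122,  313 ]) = [ - 122,-585/8,  313 ]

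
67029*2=134058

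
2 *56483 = 112966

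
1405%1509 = 1405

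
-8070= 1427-9497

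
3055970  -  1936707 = 1119263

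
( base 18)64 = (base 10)112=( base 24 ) 4G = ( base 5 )422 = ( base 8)160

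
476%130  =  86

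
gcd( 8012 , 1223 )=1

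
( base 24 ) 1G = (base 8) 50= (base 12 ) 34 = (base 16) 28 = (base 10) 40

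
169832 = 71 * 2392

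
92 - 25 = 67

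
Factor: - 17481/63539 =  - 3^1*7^(-1)*29^( - 1)*313^(  -  1 )*5827^1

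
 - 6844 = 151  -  6995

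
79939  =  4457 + 75482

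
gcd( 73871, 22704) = 1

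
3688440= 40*92211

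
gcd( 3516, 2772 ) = 12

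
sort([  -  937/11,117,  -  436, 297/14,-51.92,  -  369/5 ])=[ - 436, - 937/11, - 369/5, - 51.92,297/14 , 117 ] 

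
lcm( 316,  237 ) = 948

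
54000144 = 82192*657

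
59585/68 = 3505/4 =876.25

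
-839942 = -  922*911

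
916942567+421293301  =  1338235868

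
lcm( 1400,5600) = 5600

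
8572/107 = 80+12/107  =  80.11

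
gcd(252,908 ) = 4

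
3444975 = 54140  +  3390835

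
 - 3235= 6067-9302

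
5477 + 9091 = 14568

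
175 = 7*25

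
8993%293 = 203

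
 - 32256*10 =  - 322560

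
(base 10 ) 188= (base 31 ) 62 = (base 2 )10111100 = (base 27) 6Q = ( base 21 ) 8K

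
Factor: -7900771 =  - 1753^1*4507^1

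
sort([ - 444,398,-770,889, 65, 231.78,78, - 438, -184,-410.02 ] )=[-770, - 444,-438,-410.02 , - 184, 65,78, 231.78, 398,  889 ]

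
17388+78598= 95986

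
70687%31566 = 7555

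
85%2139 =85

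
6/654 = 1/109 = 0.01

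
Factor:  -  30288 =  - 2^4*3^1*631^1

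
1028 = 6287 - 5259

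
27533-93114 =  - 65581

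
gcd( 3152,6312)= 8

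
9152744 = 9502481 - 349737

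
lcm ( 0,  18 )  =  0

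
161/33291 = 161/33291 = 0.00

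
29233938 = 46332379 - 17098441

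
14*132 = 1848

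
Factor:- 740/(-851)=2^2 * 5^1*23^( - 1) = 20/23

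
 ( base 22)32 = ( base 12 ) 58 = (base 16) 44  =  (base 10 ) 68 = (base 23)2M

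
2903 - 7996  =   - 5093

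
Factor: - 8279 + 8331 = 52 = 2^2 *13^1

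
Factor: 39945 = 3^1*5^1*2663^1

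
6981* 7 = 48867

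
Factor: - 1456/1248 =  - 2^( -1 ) * 3^( - 1) *7^1 = -7/6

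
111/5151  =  37/1717 = 0.02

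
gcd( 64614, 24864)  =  6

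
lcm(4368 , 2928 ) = 266448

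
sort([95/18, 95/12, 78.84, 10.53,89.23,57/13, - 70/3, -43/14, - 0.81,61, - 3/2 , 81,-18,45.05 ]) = [-70/3, - 18,-43/14,-3/2, - 0.81, 57/13, 95/18,95/12,  10.53, 45.05, 61,78.84, 81, 89.23]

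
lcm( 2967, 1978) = 5934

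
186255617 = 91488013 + 94767604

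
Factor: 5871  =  3^1*19^1*103^1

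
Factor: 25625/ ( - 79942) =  - 2^(-1)*5^4 *41^1 *39971^( - 1)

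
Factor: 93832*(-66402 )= - 6230632464 = - 2^4*3^2*7^1*17^1*31^1*37^1 *317^1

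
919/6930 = 919/6930 = 0.13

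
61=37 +24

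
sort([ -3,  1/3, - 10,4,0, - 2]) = [ - 10, - 3,-2, 0,1/3,4 ]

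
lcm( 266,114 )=798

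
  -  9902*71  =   - 703042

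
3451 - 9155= -5704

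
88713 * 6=532278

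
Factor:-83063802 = -2^1*3^1*17^2*47903^1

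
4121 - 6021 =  - 1900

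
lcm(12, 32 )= 96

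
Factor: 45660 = 2^2 *3^1 * 5^1*761^1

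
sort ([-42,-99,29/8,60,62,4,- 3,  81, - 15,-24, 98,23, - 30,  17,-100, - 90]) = [-100, - 99,-90, - 42, - 30,-24,-15,-3, 29/8,4,17,23,  60, 62, 81,98]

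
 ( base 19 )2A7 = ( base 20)25J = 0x397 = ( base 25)1BJ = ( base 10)919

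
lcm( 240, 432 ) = 2160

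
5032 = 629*8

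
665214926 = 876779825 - 211564899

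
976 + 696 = 1672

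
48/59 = 48/59 = 0.81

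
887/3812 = 887/3812 = 0.23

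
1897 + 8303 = 10200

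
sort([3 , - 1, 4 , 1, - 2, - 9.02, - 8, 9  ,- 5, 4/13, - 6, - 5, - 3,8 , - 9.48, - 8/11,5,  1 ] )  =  [ - 9.48, - 9.02 ,  -  8, - 6,  -  5, - 5,- 3, - 2 , - 1, - 8/11, 4/13,1,1,3 , 4, 5,8 , 9]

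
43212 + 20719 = 63931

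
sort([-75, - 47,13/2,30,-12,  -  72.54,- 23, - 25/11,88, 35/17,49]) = [-75,-72.54 ,  -  47,  -  23, - 12, - 25/11,35/17,13/2,  30, 49, 88]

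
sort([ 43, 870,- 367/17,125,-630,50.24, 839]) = [- 630, - 367/17, 43,50.24  ,  125,839,870]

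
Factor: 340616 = 2^3*42577^1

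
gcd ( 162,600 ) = 6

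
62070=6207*10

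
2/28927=2/28927= 0.00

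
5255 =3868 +1387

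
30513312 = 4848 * 6294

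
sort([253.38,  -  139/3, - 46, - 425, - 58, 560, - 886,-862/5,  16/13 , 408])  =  [  -  886,-425, - 862/5, - 58, - 139/3, - 46 , 16/13,253.38,408,560] 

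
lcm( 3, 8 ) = 24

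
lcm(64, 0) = 0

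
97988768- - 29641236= 127630004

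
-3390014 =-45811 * 74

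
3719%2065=1654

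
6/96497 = 6/96497 = 0.00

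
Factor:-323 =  - 17^1*19^1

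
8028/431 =8028/431 = 18.63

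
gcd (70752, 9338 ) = 2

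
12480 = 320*39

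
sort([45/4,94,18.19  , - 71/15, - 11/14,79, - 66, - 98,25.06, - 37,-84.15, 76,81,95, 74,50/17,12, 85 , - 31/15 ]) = [ - 98, -84.15, - 66, - 37,-71/15, - 31/15, - 11/14,50/17,45/4, 12,18.19, 25.06 , 74, 76,79,81,85,  94,95]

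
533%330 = 203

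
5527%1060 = 227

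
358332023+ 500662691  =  858994714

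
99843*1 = 99843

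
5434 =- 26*( - 209) 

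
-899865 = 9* (-99985 ) 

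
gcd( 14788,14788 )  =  14788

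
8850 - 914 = 7936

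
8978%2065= 718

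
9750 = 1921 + 7829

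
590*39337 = 23208830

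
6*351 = 2106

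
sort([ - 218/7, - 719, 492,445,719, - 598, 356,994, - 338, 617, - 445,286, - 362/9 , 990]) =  [ - 719, - 598,  -  445, - 338, - 362/9, - 218/7,286,356,445 , 492 , 617,719 , 990,994 ] 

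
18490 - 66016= - 47526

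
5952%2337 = 1278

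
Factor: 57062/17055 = 2^1*3^( - 2)*5^( - 1 )*103^1 *277^1*379^( - 1)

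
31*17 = 527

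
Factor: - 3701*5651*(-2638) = 2^1*1319^1*3701^1 *5651^1= 55172057938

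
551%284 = 267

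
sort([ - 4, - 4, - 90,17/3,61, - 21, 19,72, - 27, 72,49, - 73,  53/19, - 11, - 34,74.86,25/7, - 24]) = [ - 90, - 73, - 34, - 27,- 24, - 21, - 11,- 4,- 4,53/19, 25/7,  17/3,19,49,61,72,72, 74.86]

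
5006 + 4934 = 9940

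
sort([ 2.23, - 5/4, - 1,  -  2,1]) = [-2, - 5/4 , - 1, 1, 2.23]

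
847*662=560714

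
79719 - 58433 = 21286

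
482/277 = 482/277 = 1.74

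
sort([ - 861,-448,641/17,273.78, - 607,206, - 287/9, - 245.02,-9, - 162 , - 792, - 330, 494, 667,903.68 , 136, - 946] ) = [ - 946, - 861,-792, - 607, - 448, - 330,-245.02,-162,-287/9,-9, 641/17 , 136,206,273.78, 494, 667,  903.68]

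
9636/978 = 9 + 139/163=9.85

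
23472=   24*978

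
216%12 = 0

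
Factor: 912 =2^4*3^1*19^1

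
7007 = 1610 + 5397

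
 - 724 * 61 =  - 44164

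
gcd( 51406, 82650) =2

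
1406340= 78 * 18030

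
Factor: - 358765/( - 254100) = 593/420 = 2^( - 2 )*3^( - 1 )*5^( - 1) * 7^( - 1 )*593^1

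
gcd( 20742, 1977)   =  3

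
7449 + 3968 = 11417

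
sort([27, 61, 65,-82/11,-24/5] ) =[ - 82/11, - 24/5,27 , 61 , 65 ] 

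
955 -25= 930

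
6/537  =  2/179 = 0.01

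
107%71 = 36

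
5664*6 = 33984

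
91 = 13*7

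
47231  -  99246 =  -52015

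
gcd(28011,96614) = 1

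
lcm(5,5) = 5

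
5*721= 3605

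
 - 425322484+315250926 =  - 110071558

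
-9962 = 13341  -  23303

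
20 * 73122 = 1462440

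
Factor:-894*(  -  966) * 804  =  694337616 = 2^4*3^3*7^1 * 23^1 * 67^1*149^1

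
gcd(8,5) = 1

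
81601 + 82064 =163665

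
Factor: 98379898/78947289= 2^1*3^(  -  2 )*191^1*499^ (  -  1)*17579^( - 1)*257539^1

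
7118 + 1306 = 8424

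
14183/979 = 14 + 477/979 = 14.49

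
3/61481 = 3/61481 = 0.00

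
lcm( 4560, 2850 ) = 22800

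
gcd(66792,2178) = 726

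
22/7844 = 11/3922 = 0.00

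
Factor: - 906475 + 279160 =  - 3^1*5^1*13^1*3217^1 = - 627315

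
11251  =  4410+6841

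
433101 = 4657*93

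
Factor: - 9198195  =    -  3^1*5^1*613213^1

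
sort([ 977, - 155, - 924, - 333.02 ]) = [ - 924, - 333.02,-155,977]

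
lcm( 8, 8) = 8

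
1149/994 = 1149/994 = 1.16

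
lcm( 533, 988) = 40508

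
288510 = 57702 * 5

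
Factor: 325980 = 2^2*3^2*5^1*1811^1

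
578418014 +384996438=963414452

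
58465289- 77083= 58388206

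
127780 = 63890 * 2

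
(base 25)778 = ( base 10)4558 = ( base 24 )7LM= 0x11CE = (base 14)1938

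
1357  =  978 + 379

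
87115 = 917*95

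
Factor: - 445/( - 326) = 2^(-1 )*5^1*89^1*163^( - 1)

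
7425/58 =7425/58 = 128.02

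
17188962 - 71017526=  - 53828564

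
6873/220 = 31 + 53/220 = 31.24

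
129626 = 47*2758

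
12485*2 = 24970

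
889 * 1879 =1670431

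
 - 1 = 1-2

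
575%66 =47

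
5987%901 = 581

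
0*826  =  0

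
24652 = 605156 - 580504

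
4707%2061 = 585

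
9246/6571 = 9246/6571 = 1.41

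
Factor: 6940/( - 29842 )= -2^1*5^1*43^(-1) = -  10/43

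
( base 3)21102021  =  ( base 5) 133112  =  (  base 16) 151f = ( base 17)11c1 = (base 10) 5407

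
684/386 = 1+149/193 = 1.77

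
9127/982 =9 + 289/982=9.29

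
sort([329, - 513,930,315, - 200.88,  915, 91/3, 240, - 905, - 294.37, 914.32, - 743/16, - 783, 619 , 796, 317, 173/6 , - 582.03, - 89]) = [ - 905 , - 783 , - 582.03,-513, - 294.37, - 200.88, - 89, - 743/16, 173/6, 91/3, 240,315 , 317,329,  619,796, 914.32,915,930] 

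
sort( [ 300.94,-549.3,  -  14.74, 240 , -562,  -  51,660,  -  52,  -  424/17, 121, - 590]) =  [ - 590,-562,- 549.3,-52, - 51,-424/17, - 14.74,  121  ,  240 , 300.94,660] 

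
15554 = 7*2222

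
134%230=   134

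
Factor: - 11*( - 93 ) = 3^1 * 11^1*31^1 = 1023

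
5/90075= 1/18015 = 0.00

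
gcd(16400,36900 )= 4100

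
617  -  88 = 529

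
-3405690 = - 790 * 4311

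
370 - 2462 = -2092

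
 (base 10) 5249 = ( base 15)184E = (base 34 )4ID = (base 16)1481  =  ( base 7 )21206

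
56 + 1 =57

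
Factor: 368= 2^4*23^1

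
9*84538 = 760842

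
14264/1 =14264 = 14264.00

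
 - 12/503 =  - 12/503 = -  0.02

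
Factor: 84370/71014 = 5^1*11^1*13^1 * 59^1*35507^(-1) = 42185/35507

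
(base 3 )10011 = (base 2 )1010101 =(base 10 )85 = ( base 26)37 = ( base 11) 78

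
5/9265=1/1853 = 0.00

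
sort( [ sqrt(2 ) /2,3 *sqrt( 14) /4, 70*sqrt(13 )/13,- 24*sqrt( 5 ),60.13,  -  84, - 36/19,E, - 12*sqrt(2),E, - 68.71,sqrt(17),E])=[-84, - 68.71 , - 24*sqrt(5 ), - 12*sqrt(2 ), - 36/19,sqrt(2) /2, E, E,E,3*sqrt (14)/4, sqrt ( 17 ),70*sqrt( 13 ) /13,60.13] 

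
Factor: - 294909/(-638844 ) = 98303/212948  =  2^( - 2) *139^ (-1)*197^1*383^(-1) * 499^1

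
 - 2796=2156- 4952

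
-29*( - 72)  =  2088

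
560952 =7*80136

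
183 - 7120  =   - 6937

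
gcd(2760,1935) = 15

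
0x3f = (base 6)143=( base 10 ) 63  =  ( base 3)2100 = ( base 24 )2f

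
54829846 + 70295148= 125124994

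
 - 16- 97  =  -113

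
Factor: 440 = 2^3*5^1*11^1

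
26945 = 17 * 1585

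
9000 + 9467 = 18467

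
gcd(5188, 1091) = 1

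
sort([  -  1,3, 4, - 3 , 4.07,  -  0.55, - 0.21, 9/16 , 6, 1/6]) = [ - 3, - 1, - 0.55,-0.21,1/6, 9/16,  3, 4,4.07, 6 ]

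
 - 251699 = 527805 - 779504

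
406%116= 58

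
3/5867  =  3/5867= 0.00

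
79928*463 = 37006664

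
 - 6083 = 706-6789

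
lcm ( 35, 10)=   70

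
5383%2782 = 2601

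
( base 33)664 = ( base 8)15120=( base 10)6736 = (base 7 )25432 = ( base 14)2652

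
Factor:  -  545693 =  - 29^1*31^1*607^1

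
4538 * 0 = 0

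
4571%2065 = 441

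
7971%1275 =321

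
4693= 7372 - 2679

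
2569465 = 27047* 95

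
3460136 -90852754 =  - 87392618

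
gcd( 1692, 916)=4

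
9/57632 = 9/57632 = 0.00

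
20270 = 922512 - 902242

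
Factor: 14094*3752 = 2^4 *3^5*7^1 * 29^1*67^1 = 52880688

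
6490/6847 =6490/6847=0.95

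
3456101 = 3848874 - 392773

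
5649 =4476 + 1173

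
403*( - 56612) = -22814636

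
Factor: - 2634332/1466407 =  - 2^2*41^1*16063^1*1466407^( - 1) 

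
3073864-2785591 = 288273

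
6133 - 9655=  - 3522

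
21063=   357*59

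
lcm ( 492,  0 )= 0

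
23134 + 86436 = 109570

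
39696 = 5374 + 34322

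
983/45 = 983/45= 21.84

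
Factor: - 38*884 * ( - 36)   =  1209312= 2^5*3^2*13^1*17^1*19^1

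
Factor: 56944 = 2^4*3559^1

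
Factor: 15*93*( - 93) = -3^3 * 5^1*31^2  =  - 129735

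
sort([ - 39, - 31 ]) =[-39, - 31 ] 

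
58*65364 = 3791112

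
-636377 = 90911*(-7 )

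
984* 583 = 573672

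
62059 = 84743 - 22684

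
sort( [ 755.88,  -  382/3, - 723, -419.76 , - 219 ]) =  [ - 723, - 419.76,-219, - 382/3 , 755.88] 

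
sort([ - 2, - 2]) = [-2, - 2] 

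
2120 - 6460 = - 4340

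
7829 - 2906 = 4923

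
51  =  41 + 10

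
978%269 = 171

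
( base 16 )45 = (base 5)234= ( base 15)49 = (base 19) 3c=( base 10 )69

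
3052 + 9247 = 12299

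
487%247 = 240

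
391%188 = 15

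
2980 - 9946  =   - 6966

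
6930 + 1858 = 8788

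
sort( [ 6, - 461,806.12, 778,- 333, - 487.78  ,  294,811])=[ - 487.78, - 461,-333 , 6, 294 , 778,806.12,811]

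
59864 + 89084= 148948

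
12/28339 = 12/28339 = 0.00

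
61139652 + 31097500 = 92237152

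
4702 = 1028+3674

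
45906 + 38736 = 84642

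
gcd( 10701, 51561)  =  9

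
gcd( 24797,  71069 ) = 1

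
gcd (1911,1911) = 1911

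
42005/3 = 42005/3 = 14001.67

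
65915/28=65915/28 =2354.11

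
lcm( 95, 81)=7695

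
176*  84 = 14784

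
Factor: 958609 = 958609^1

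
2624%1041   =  542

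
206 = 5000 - 4794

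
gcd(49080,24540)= 24540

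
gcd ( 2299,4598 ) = 2299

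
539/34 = 15+29/34 = 15.85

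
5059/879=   5 + 664/879 = 5.76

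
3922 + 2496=6418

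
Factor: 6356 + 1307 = 79^1*97^1 = 7663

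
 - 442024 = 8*(-55253)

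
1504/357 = 4 + 76/357  =  4.21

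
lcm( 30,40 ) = 120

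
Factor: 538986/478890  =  3^( - 1 )*5^( - 1)*7^1 * 17^(-1 ) * 41^1 = 287/255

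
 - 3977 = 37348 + - 41325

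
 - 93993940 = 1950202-95944142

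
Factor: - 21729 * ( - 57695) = 3^1*5^1*11^1*1049^1 * 7243^1=1253654655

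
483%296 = 187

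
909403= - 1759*( - 517 )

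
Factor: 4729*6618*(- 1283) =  - 40153437726  =  -  2^1 * 3^1*1103^1*1283^1*4729^1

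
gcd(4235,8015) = 35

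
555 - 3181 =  -2626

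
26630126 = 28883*922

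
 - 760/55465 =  - 152/11093= -  0.01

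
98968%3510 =688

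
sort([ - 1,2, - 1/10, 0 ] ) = [-1,-1/10,  0, 2]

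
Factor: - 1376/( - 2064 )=2^1*3^( - 1) = 2/3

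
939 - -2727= 3666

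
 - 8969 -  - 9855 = 886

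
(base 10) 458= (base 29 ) FN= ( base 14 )24A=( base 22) KI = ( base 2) 111001010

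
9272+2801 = 12073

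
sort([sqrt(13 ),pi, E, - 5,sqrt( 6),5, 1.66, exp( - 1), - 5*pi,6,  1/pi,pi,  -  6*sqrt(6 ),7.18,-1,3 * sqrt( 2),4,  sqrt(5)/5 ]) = [ - 5*pi, - 6 * sqrt(6) , -5, - 1,1/pi, exp( - 1),sqrt(5) /5,1.66, sqrt(6 ), E,  pi,pi,sqrt(13 ), 4,  3*sqrt( 2), 5,6, 7.18]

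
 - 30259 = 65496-95755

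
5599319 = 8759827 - 3160508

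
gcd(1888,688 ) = 16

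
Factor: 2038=2^1*1019^1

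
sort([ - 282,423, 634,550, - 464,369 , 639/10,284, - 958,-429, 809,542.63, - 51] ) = [ - 958,-464, - 429, - 282, - 51,639/10, 284,369,423,542.63,  550 , 634, 809 ]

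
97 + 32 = 129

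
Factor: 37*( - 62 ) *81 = - 185814=- 2^1*3^4 * 31^1*37^1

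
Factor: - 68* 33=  - 2^2*3^1*11^1*17^1 = - 2244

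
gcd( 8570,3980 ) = 10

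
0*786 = 0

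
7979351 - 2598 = 7976753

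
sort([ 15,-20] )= [-20 , 15]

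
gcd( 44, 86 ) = 2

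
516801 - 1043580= - 526779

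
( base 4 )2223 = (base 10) 171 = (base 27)69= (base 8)253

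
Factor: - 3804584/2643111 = - 2^3*3^ ( - 5) * 7^1*73^( - 1)*149^( - 1) * 67939^1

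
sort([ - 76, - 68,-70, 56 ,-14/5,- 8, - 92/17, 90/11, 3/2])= [  -  76,  -  70  , - 68, - 8, - 92/17,-14/5, 3/2, 90/11, 56]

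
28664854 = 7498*3823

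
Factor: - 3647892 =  - 2^2*3^1*23^1 * 13217^1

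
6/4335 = 2/1445 = 0.00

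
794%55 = 24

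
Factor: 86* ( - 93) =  - 7998 = - 2^1  *  3^1*31^1*43^1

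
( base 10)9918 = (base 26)EHC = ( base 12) 58A6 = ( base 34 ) 8JO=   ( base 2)10011010111110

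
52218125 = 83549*625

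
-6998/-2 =3499/1 = 3499.00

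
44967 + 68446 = 113413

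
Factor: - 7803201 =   -  3^1*7^2 * 109^1*487^1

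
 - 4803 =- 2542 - 2261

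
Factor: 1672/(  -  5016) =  - 1/3= - 3^( - 1)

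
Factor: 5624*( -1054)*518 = -3070546528 = - 2^5*7^1 * 17^1*19^1*31^1 * 37^2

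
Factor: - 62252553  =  - 3^1*11^1*79^1*23879^1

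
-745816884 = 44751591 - 790568475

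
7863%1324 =1243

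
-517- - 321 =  - 196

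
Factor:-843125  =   - 5^4*19^1*71^1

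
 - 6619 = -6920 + 301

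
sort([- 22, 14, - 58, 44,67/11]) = [ - 58, - 22, 67/11, 14, 44 ] 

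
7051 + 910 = 7961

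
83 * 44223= 3670509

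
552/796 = 138/199 = 0.69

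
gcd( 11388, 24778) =26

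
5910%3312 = 2598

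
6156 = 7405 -1249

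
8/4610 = 4/2305 = 0.00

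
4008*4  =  16032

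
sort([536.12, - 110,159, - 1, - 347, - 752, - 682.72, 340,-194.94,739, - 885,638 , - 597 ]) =[ - 885, - 752,  -  682.72, - 597,-347, - 194.94, - 110 ,-1 , 159,340,536.12,638,739] 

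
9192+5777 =14969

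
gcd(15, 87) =3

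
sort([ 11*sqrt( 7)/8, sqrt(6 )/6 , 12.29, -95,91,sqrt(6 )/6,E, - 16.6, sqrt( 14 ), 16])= [ - 95, - 16.6, sqrt(6) /6,sqrt( 6)/6, E,  11*sqrt(7)/8,sqrt(14), 12.29, 16, 91 ]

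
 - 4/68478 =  - 2/34239= - 0.00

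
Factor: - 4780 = -2^2 * 5^1* 239^1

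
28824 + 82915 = 111739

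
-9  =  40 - 49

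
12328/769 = 16  +  24/769 = 16.03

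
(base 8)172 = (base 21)5H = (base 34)3K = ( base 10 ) 122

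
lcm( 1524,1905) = 7620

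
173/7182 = 173/7182 = 0.02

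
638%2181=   638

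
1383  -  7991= -6608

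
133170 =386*345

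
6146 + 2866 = 9012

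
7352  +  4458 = 11810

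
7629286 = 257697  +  7371589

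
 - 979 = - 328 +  -651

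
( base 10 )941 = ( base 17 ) 346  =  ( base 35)qv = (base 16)3AD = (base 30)11B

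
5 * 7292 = 36460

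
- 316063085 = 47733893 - 363796978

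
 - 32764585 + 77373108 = 44608523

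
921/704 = 921/704 = 1.31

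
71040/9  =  7893 + 1/3 =7893.33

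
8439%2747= 198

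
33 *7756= 255948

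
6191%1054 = 921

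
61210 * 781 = 47805010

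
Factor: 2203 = 2203^1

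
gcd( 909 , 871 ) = 1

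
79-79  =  0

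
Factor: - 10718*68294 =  - 2^2*23^1*233^1*34147^1 = - 731975092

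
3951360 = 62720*63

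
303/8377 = 303/8377 = 0.04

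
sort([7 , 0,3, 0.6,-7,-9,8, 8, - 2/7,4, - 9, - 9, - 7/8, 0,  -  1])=[  -  9, - 9, - 9 , - 7,  -  1,-7/8,- 2/7,0 , 0, 0.6,3 , 4,  7, 8,8]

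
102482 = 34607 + 67875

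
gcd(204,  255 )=51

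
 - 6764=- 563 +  - 6201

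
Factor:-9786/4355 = -2^1*3^1*5^( - 1 )*7^1*13^( - 1)*67^( - 1 )*233^1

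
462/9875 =462/9875 = 0.05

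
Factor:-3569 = -43^1*83^1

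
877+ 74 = 951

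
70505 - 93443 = - 22938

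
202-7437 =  - 7235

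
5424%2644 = 136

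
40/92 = 10/23 = 0.43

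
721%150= 121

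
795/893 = 795/893 = 0.89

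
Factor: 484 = 2^2*11^2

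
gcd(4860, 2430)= 2430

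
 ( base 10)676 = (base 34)JU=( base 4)22210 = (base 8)1244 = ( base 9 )831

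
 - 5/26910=-1/5382=-  0.00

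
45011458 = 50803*886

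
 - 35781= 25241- 61022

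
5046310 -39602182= - 34555872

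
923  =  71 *13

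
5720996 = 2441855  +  3279141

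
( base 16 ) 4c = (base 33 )2a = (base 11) 6a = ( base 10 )76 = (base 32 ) 2C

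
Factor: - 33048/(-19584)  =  27/16 =2^(  -  4)  *3^3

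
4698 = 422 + 4276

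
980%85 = 45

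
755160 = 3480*217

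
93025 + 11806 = 104831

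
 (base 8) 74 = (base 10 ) 60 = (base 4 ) 330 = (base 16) 3C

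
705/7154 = 705/7154 = 0.10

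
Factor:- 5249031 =-3^1*463^1*3779^1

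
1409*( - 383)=-539647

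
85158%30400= 24358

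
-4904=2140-7044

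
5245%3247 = 1998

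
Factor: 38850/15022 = 3^1*5^2*29^(-1) = 75/29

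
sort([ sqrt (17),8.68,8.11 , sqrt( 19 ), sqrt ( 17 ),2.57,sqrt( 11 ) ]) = [2.57 , sqrt ( 11), sqrt (17),sqrt( 17 ), sqrt(19), 8.11 , 8.68]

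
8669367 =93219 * 93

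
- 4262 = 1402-5664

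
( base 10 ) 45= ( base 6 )113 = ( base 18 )29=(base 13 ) 36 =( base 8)55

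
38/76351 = 38/76351 = 0.00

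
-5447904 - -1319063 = -4128841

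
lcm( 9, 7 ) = 63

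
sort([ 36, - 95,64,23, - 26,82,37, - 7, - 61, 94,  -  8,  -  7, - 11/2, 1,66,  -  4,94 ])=[ - 95, - 61, - 26, - 8, - 7, - 7,- 11/2, - 4,1, 23,36,37,  64,66,82, 94, 94]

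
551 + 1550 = 2101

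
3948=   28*141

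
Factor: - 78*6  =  -468 = - 2^2*3^2*13^1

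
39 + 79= 118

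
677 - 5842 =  - 5165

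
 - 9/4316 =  - 1+ 4307/4316 = - 0.00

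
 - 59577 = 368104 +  - 427681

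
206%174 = 32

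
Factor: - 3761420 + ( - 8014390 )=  - 2^1*3^1*5^1*59^1 * 6653^1 = - 11775810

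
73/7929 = 73/7929 = 0.01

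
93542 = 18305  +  75237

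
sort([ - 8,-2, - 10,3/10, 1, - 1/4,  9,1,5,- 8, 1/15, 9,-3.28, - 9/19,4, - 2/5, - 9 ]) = [ - 10, - 9, - 8, - 8, -3.28, - 2, - 9/19 , - 2/5, - 1/4, 1/15, 3/10,1 , 1,4, 5, 9, 9 ] 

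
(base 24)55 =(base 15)85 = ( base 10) 125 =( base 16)7d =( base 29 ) 49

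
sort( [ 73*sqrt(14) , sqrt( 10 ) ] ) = [sqrt( 10 ), 73 * sqrt( 14)]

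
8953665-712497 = 8241168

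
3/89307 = 1/29769 =0.00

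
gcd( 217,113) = 1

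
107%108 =107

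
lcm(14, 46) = 322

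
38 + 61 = 99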